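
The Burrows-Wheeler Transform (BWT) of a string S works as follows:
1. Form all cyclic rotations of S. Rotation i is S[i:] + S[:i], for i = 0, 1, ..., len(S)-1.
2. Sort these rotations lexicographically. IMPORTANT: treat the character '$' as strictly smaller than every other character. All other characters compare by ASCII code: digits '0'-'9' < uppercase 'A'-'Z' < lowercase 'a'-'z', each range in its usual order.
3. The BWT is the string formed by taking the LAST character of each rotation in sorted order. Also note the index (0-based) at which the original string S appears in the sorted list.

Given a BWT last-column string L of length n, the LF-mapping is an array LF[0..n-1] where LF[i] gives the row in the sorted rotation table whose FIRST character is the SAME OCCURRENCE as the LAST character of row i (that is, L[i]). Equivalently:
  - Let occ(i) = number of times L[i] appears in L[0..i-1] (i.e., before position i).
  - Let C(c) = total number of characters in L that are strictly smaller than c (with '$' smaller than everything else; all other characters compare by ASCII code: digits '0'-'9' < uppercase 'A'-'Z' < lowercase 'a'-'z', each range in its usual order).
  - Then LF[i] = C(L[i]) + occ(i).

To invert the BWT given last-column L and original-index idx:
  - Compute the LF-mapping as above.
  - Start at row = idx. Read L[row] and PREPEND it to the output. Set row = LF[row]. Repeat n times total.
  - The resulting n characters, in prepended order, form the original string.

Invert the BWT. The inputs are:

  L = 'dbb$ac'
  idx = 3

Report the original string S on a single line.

Answer: bbacd$

Derivation:
LF mapping: 5 2 3 0 1 4
Walk LF starting at row 3, prepending L[row]:
  step 1: row=3, L[3]='$', prepend. Next row=LF[3]=0
  step 2: row=0, L[0]='d', prepend. Next row=LF[0]=5
  step 3: row=5, L[5]='c', prepend. Next row=LF[5]=4
  step 4: row=4, L[4]='a', prepend. Next row=LF[4]=1
  step 5: row=1, L[1]='b', prepend. Next row=LF[1]=2
  step 6: row=2, L[2]='b', prepend. Next row=LF[2]=3
Reversed output: bbacd$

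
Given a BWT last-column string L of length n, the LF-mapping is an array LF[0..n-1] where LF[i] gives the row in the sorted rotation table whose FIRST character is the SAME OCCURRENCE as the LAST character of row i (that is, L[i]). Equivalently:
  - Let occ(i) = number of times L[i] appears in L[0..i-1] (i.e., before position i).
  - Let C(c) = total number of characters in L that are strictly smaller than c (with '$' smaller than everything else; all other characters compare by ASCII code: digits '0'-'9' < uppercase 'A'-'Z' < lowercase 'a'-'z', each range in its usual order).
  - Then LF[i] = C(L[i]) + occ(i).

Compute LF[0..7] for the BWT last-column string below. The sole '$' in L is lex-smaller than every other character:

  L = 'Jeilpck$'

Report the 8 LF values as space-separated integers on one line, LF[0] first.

Answer: 1 3 4 6 7 2 5 0

Derivation:
Char counts: '$':1, 'J':1, 'c':1, 'e':1, 'i':1, 'k':1, 'l':1, 'p':1
C (first-col start): C('$')=0, C('J')=1, C('c')=2, C('e')=3, C('i')=4, C('k')=5, C('l')=6, C('p')=7
L[0]='J': occ=0, LF[0]=C('J')+0=1+0=1
L[1]='e': occ=0, LF[1]=C('e')+0=3+0=3
L[2]='i': occ=0, LF[2]=C('i')+0=4+0=4
L[3]='l': occ=0, LF[3]=C('l')+0=6+0=6
L[4]='p': occ=0, LF[4]=C('p')+0=7+0=7
L[5]='c': occ=0, LF[5]=C('c')+0=2+0=2
L[6]='k': occ=0, LF[6]=C('k')+0=5+0=5
L[7]='$': occ=0, LF[7]=C('$')+0=0+0=0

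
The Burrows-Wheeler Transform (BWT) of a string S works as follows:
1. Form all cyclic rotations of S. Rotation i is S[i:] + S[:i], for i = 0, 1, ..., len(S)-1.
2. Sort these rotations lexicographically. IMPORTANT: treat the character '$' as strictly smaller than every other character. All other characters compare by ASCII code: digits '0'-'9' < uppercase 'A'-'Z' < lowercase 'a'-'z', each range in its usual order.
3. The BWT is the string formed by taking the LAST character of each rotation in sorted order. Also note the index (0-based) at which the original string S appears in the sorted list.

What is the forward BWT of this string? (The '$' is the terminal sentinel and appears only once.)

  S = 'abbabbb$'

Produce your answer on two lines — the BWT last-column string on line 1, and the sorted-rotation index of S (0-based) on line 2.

All 8 rotations (rotation i = S[i:]+S[:i]):
  rot[0] = abbabbb$
  rot[1] = bbabbb$a
  rot[2] = babbb$ab
  rot[3] = abbb$abb
  rot[4] = bbb$abba
  rot[5] = bb$abbab
  rot[6] = b$abbabb
  rot[7] = $abbabbb
Sorted (with $ < everything):
  sorted[0] = $abbabbb  (last char: 'b')
  sorted[1] = abbabbb$  (last char: '$')
  sorted[2] = abbb$abb  (last char: 'b')
  sorted[3] = b$abbabb  (last char: 'b')
  sorted[4] = babbb$ab  (last char: 'b')
  sorted[5] = bb$abbab  (last char: 'b')
  sorted[6] = bbabbb$a  (last char: 'a')
  sorted[7] = bbb$abba  (last char: 'a')
Last column: b$bbbbaa
Original string S is at sorted index 1

Answer: b$bbbbaa
1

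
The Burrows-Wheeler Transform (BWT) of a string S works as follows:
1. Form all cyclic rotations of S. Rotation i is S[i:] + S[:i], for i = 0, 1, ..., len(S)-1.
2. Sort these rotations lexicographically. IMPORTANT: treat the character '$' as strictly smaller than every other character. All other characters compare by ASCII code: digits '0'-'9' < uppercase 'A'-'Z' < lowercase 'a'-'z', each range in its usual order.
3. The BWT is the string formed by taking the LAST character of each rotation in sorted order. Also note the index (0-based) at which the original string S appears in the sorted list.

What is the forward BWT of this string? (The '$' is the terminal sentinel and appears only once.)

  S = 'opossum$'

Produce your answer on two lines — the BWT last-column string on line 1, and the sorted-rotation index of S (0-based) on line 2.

All 8 rotations (rotation i = S[i:]+S[:i]):
  rot[0] = opossum$
  rot[1] = possum$o
  rot[2] = ossum$op
  rot[3] = ssum$opo
  rot[4] = sum$opos
  rot[5] = um$oposs
  rot[6] = m$opossu
  rot[7] = $opossum
Sorted (with $ < everything):
  sorted[0] = $opossum  (last char: 'm')
  sorted[1] = m$opossu  (last char: 'u')
  sorted[2] = opossum$  (last char: '$')
  sorted[3] = ossum$op  (last char: 'p')
  sorted[4] = possum$o  (last char: 'o')
  sorted[5] = ssum$opo  (last char: 'o')
  sorted[6] = sum$opos  (last char: 's')
  sorted[7] = um$oposs  (last char: 's')
Last column: mu$pooss
Original string S is at sorted index 2

Answer: mu$pooss
2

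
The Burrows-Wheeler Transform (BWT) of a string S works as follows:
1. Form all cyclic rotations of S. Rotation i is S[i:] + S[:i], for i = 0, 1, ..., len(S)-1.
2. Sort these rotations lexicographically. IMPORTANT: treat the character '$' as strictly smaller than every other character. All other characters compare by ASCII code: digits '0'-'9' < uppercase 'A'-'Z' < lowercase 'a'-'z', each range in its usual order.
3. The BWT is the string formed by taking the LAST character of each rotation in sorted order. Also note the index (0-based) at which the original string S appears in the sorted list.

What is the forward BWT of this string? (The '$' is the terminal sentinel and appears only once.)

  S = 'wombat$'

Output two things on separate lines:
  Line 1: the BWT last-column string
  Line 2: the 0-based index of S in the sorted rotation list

Answer: tbmowa$
6

Derivation:
All 7 rotations (rotation i = S[i:]+S[:i]):
  rot[0] = wombat$
  rot[1] = ombat$w
  rot[2] = mbat$wo
  rot[3] = bat$wom
  rot[4] = at$womb
  rot[5] = t$womba
  rot[6] = $wombat
Sorted (with $ < everything):
  sorted[0] = $wombat  (last char: 't')
  sorted[1] = at$womb  (last char: 'b')
  sorted[2] = bat$wom  (last char: 'm')
  sorted[3] = mbat$wo  (last char: 'o')
  sorted[4] = ombat$w  (last char: 'w')
  sorted[5] = t$womba  (last char: 'a')
  sorted[6] = wombat$  (last char: '$')
Last column: tbmowa$
Original string S is at sorted index 6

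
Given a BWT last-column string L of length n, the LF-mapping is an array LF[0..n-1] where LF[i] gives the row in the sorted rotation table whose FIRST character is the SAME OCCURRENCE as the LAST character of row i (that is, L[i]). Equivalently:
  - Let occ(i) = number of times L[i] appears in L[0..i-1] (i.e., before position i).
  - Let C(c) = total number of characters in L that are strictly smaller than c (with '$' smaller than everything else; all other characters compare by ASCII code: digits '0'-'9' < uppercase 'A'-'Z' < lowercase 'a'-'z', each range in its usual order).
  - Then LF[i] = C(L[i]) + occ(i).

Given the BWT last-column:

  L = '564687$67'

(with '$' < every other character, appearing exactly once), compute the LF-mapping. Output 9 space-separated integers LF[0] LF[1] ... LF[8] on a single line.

Char counts: '$':1, '4':1, '5':1, '6':3, '7':2, '8':1
C (first-col start): C('$')=0, C('4')=1, C('5')=2, C('6')=3, C('7')=6, C('8')=8
L[0]='5': occ=0, LF[0]=C('5')+0=2+0=2
L[1]='6': occ=0, LF[1]=C('6')+0=3+0=3
L[2]='4': occ=0, LF[2]=C('4')+0=1+0=1
L[3]='6': occ=1, LF[3]=C('6')+1=3+1=4
L[4]='8': occ=0, LF[4]=C('8')+0=8+0=8
L[5]='7': occ=0, LF[5]=C('7')+0=6+0=6
L[6]='$': occ=0, LF[6]=C('$')+0=0+0=0
L[7]='6': occ=2, LF[7]=C('6')+2=3+2=5
L[8]='7': occ=1, LF[8]=C('7')+1=6+1=7

Answer: 2 3 1 4 8 6 0 5 7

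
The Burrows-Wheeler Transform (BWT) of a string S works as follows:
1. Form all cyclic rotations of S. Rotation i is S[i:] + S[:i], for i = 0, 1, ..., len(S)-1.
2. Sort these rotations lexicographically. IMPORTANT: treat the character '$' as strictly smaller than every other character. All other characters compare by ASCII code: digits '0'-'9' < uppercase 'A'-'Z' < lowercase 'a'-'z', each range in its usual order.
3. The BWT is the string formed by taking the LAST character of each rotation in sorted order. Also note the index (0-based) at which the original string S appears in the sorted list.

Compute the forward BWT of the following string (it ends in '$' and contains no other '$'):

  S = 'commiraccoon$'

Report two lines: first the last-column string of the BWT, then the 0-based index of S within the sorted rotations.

All 13 rotations (rotation i = S[i:]+S[:i]):
  rot[0] = commiraccoon$
  rot[1] = ommiraccoon$c
  rot[2] = mmiraccoon$co
  rot[3] = miraccoon$com
  rot[4] = iraccoon$comm
  rot[5] = raccoon$commi
  rot[6] = accoon$commir
  rot[7] = ccoon$commira
  rot[8] = coon$commirac
  rot[9] = oon$commiracc
  rot[10] = on$commiracco
  rot[11] = n$commiraccoo
  rot[12] = $commiraccoon
Sorted (with $ < everything):
  sorted[0] = $commiraccoon  (last char: 'n')
  sorted[1] = accoon$commir  (last char: 'r')
  sorted[2] = ccoon$commira  (last char: 'a')
  sorted[3] = commiraccoon$  (last char: '$')
  sorted[4] = coon$commirac  (last char: 'c')
  sorted[5] = iraccoon$comm  (last char: 'm')
  sorted[6] = miraccoon$com  (last char: 'm')
  sorted[7] = mmiraccoon$co  (last char: 'o')
  sorted[8] = n$commiraccoo  (last char: 'o')
  sorted[9] = ommiraccoon$c  (last char: 'c')
  sorted[10] = on$commiracco  (last char: 'o')
  sorted[11] = oon$commiracc  (last char: 'c')
  sorted[12] = raccoon$commi  (last char: 'i')
Last column: nra$cmmoococi
Original string S is at sorted index 3

Answer: nra$cmmoococi
3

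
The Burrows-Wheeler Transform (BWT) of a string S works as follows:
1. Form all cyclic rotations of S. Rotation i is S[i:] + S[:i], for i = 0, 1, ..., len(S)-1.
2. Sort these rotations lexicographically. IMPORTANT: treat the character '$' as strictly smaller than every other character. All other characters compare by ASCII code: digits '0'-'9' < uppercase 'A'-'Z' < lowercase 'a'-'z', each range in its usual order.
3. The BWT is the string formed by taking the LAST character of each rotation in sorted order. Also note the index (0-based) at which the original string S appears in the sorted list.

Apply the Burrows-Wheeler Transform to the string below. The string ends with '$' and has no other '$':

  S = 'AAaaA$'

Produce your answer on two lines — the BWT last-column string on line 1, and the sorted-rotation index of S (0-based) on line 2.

All 6 rotations (rotation i = S[i:]+S[:i]):
  rot[0] = AAaaA$
  rot[1] = AaaA$A
  rot[2] = aaA$AA
  rot[3] = aA$AAa
  rot[4] = A$AAaa
  rot[5] = $AAaaA
Sorted (with $ < everything):
  sorted[0] = $AAaaA  (last char: 'A')
  sorted[1] = A$AAaa  (last char: 'a')
  sorted[2] = AAaaA$  (last char: '$')
  sorted[3] = AaaA$A  (last char: 'A')
  sorted[4] = aA$AAa  (last char: 'a')
  sorted[5] = aaA$AA  (last char: 'A')
Last column: Aa$AaA
Original string S is at sorted index 2

Answer: Aa$AaA
2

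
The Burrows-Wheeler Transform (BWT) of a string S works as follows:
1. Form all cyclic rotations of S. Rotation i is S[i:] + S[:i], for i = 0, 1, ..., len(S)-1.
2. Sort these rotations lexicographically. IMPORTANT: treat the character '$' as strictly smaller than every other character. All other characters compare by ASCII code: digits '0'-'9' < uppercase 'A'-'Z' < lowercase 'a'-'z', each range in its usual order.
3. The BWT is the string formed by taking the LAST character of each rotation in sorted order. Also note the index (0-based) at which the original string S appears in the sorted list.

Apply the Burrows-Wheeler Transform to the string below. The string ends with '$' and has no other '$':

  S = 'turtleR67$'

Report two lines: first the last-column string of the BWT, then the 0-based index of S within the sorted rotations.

All 10 rotations (rotation i = S[i:]+S[:i]):
  rot[0] = turtleR67$
  rot[1] = urtleR67$t
  rot[2] = rtleR67$tu
  rot[3] = tleR67$tur
  rot[4] = leR67$turt
  rot[5] = eR67$turtl
  rot[6] = R67$turtle
  rot[7] = 67$turtleR
  rot[8] = 7$turtleR6
  rot[9] = $turtleR67
Sorted (with $ < everything):
  sorted[0] = $turtleR67  (last char: '7')
  sorted[1] = 67$turtleR  (last char: 'R')
  sorted[2] = 7$turtleR6  (last char: '6')
  sorted[3] = R67$turtle  (last char: 'e')
  sorted[4] = eR67$turtl  (last char: 'l')
  sorted[5] = leR67$turt  (last char: 't')
  sorted[6] = rtleR67$tu  (last char: 'u')
  sorted[7] = tleR67$tur  (last char: 'r')
  sorted[8] = turtleR67$  (last char: '$')
  sorted[9] = urtleR67$t  (last char: 't')
Last column: 7R6eltur$t
Original string S is at sorted index 8

Answer: 7R6eltur$t
8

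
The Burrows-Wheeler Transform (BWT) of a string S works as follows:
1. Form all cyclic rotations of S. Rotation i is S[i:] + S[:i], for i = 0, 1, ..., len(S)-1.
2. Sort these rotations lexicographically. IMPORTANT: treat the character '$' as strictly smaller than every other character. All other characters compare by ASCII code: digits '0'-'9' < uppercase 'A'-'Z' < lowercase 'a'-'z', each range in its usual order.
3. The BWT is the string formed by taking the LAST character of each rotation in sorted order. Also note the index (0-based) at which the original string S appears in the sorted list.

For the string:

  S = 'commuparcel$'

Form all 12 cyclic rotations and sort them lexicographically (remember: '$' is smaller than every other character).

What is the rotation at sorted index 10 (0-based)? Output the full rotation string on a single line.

All 12 rotations (rotation i = S[i:]+S[:i]):
  rot[0] = commuparcel$
  rot[1] = ommuparcel$c
  rot[2] = mmuparcel$co
  rot[3] = muparcel$com
  rot[4] = uparcel$comm
  rot[5] = parcel$commu
  rot[6] = arcel$commup
  rot[7] = rcel$commupa
  rot[8] = cel$commupar
  rot[9] = el$commuparc
  rot[10] = l$commuparce
  rot[11] = $commuparcel
Sorted (with $ < everything):
  sorted[0] = $commuparcel
  sorted[1] = arcel$commup
  sorted[2] = cel$commupar
  sorted[3] = commuparcel$
  sorted[4] = el$commuparc
  sorted[5] = l$commuparce
  sorted[6] = mmuparcel$co
  sorted[7] = muparcel$com
  sorted[8] = ommuparcel$c
  sorted[9] = parcel$commu
  sorted[10] = rcel$commupa
  sorted[11] = uparcel$comm
sorted[10] = rcel$commupa

Answer: rcel$commupa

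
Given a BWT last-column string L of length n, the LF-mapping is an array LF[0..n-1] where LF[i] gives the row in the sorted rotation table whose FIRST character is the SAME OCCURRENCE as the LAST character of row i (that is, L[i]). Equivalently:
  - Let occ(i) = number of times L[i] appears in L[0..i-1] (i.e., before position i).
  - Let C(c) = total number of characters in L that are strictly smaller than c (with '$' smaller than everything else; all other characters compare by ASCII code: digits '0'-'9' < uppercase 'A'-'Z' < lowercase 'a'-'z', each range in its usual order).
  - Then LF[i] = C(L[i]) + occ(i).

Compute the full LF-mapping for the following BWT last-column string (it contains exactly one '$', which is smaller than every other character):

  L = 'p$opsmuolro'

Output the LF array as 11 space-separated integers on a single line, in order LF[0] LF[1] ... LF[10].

Answer: 6 0 3 7 9 2 10 4 1 8 5

Derivation:
Char counts: '$':1, 'l':1, 'm':1, 'o':3, 'p':2, 'r':1, 's':1, 'u':1
C (first-col start): C('$')=0, C('l')=1, C('m')=2, C('o')=3, C('p')=6, C('r')=8, C('s')=9, C('u')=10
L[0]='p': occ=0, LF[0]=C('p')+0=6+0=6
L[1]='$': occ=0, LF[1]=C('$')+0=0+0=0
L[2]='o': occ=0, LF[2]=C('o')+0=3+0=3
L[3]='p': occ=1, LF[3]=C('p')+1=6+1=7
L[4]='s': occ=0, LF[4]=C('s')+0=9+0=9
L[5]='m': occ=0, LF[5]=C('m')+0=2+0=2
L[6]='u': occ=0, LF[6]=C('u')+0=10+0=10
L[7]='o': occ=1, LF[7]=C('o')+1=3+1=4
L[8]='l': occ=0, LF[8]=C('l')+0=1+0=1
L[9]='r': occ=0, LF[9]=C('r')+0=8+0=8
L[10]='o': occ=2, LF[10]=C('o')+2=3+2=5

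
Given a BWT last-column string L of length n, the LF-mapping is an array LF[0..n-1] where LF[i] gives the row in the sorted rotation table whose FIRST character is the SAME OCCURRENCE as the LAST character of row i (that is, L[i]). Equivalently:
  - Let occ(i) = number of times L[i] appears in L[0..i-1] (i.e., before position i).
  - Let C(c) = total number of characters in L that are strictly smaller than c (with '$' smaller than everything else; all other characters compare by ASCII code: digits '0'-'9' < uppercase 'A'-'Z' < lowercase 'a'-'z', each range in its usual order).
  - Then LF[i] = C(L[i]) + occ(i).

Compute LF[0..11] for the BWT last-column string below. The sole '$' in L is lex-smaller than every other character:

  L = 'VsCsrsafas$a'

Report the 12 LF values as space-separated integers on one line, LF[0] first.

Answer: 2 8 1 9 7 10 3 6 4 11 0 5

Derivation:
Char counts: '$':1, 'C':1, 'V':1, 'a':3, 'f':1, 'r':1, 's':4
C (first-col start): C('$')=0, C('C')=1, C('V')=2, C('a')=3, C('f')=6, C('r')=7, C('s')=8
L[0]='V': occ=0, LF[0]=C('V')+0=2+0=2
L[1]='s': occ=0, LF[1]=C('s')+0=8+0=8
L[2]='C': occ=0, LF[2]=C('C')+0=1+0=1
L[3]='s': occ=1, LF[3]=C('s')+1=8+1=9
L[4]='r': occ=0, LF[4]=C('r')+0=7+0=7
L[5]='s': occ=2, LF[5]=C('s')+2=8+2=10
L[6]='a': occ=0, LF[6]=C('a')+0=3+0=3
L[7]='f': occ=0, LF[7]=C('f')+0=6+0=6
L[8]='a': occ=1, LF[8]=C('a')+1=3+1=4
L[9]='s': occ=3, LF[9]=C('s')+3=8+3=11
L[10]='$': occ=0, LF[10]=C('$')+0=0+0=0
L[11]='a': occ=2, LF[11]=C('a')+2=3+2=5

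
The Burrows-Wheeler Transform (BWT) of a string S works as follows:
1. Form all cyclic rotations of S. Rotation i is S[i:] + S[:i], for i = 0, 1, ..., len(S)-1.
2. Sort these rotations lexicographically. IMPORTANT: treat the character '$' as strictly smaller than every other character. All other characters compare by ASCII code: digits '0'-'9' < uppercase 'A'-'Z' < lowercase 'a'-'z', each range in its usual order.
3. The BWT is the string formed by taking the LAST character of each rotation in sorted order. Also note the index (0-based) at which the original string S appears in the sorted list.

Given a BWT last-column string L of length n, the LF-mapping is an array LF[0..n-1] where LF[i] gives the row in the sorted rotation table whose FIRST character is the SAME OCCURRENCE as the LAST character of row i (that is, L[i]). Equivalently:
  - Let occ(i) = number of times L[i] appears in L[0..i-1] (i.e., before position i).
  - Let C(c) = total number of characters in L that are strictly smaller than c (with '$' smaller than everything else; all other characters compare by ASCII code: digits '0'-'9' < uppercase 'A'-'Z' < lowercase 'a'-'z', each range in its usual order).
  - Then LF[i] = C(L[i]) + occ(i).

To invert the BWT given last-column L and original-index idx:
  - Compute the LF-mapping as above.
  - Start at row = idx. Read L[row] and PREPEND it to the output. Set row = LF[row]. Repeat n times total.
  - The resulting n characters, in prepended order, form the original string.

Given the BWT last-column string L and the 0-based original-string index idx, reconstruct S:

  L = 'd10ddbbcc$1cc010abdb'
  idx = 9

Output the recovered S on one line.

Answer: b1cbdd100cb1bd0ccad$

Derivation:
LF mapping: 16 4 1 17 18 8 9 12 13 0 5 14 15 2 6 3 7 10 19 11
Walk LF starting at row 9, prepending L[row]:
  step 1: row=9, L[9]='$', prepend. Next row=LF[9]=0
  step 2: row=0, L[0]='d', prepend. Next row=LF[0]=16
  step 3: row=16, L[16]='a', prepend. Next row=LF[16]=7
  step 4: row=7, L[7]='c', prepend. Next row=LF[7]=12
  step 5: row=12, L[12]='c', prepend. Next row=LF[12]=15
  step 6: row=15, L[15]='0', prepend. Next row=LF[15]=3
  step 7: row=3, L[3]='d', prepend. Next row=LF[3]=17
  step 8: row=17, L[17]='b', prepend. Next row=LF[17]=10
  step 9: row=10, L[10]='1', prepend. Next row=LF[10]=5
  step 10: row=5, L[5]='b', prepend. Next row=LF[5]=8
  step 11: row=8, L[8]='c', prepend. Next row=LF[8]=13
  step 12: row=13, L[13]='0', prepend. Next row=LF[13]=2
  step 13: row=2, L[2]='0', prepend. Next row=LF[2]=1
  step 14: row=1, L[1]='1', prepend. Next row=LF[1]=4
  step 15: row=4, L[4]='d', prepend. Next row=LF[4]=18
  step 16: row=18, L[18]='d', prepend. Next row=LF[18]=19
  step 17: row=19, L[19]='b', prepend. Next row=LF[19]=11
  step 18: row=11, L[11]='c', prepend. Next row=LF[11]=14
  step 19: row=14, L[14]='1', prepend. Next row=LF[14]=6
  step 20: row=6, L[6]='b', prepend. Next row=LF[6]=9
Reversed output: b1cbdd100cb1bd0ccad$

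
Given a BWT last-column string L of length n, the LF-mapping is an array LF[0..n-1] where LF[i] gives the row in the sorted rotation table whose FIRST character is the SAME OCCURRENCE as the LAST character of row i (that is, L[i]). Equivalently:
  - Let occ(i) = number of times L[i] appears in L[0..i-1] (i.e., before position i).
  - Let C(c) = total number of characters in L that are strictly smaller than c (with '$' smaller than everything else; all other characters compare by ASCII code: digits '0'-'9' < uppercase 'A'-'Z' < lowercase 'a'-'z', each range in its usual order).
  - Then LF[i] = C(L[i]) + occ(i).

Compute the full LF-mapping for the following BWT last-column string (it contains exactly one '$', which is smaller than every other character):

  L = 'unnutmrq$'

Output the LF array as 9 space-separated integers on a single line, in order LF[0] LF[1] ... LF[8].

Answer: 7 2 3 8 6 1 5 4 0

Derivation:
Char counts: '$':1, 'm':1, 'n':2, 'q':1, 'r':1, 't':1, 'u':2
C (first-col start): C('$')=0, C('m')=1, C('n')=2, C('q')=4, C('r')=5, C('t')=6, C('u')=7
L[0]='u': occ=0, LF[0]=C('u')+0=7+0=7
L[1]='n': occ=0, LF[1]=C('n')+0=2+0=2
L[2]='n': occ=1, LF[2]=C('n')+1=2+1=3
L[3]='u': occ=1, LF[3]=C('u')+1=7+1=8
L[4]='t': occ=0, LF[4]=C('t')+0=6+0=6
L[5]='m': occ=0, LF[5]=C('m')+0=1+0=1
L[6]='r': occ=0, LF[6]=C('r')+0=5+0=5
L[7]='q': occ=0, LF[7]=C('q')+0=4+0=4
L[8]='$': occ=0, LF[8]=C('$')+0=0+0=0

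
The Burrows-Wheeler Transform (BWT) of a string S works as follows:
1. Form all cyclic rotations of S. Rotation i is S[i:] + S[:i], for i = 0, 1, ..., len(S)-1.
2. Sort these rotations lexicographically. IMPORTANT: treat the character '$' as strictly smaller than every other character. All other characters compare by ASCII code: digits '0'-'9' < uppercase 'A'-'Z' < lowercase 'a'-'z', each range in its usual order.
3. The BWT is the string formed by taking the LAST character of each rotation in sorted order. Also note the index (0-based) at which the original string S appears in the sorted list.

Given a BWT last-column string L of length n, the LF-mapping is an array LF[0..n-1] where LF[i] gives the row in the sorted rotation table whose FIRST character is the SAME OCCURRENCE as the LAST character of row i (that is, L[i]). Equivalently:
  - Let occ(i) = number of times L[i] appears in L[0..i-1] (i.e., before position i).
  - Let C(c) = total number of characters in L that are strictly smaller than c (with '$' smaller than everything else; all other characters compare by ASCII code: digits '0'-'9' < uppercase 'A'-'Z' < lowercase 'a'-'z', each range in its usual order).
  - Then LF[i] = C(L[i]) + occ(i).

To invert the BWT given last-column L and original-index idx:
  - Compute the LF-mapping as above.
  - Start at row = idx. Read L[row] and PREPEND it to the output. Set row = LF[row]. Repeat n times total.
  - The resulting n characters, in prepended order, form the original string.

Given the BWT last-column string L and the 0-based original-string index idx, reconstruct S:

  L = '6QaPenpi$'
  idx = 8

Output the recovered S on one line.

LF mapping: 1 3 4 2 5 7 8 6 0
Walk LF starting at row 8, prepending L[row]:
  step 1: row=8, L[8]='$', prepend. Next row=LF[8]=0
  step 2: row=0, L[0]='6', prepend. Next row=LF[0]=1
  step 3: row=1, L[1]='Q', prepend. Next row=LF[1]=3
  step 4: row=3, L[3]='P', prepend. Next row=LF[3]=2
  step 5: row=2, L[2]='a', prepend. Next row=LF[2]=4
  step 6: row=4, L[4]='e', prepend. Next row=LF[4]=5
  step 7: row=5, L[5]='n', prepend. Next row=LF[5]=7
  step 8: row=7, L[7]='i', prepend. Next row=LF[7]=6
  step 9: row=6, L[6]='p', prepend. Next row=LF[6]=8
Reversed output: pineaPQ6$

Answer: pineaPQ6$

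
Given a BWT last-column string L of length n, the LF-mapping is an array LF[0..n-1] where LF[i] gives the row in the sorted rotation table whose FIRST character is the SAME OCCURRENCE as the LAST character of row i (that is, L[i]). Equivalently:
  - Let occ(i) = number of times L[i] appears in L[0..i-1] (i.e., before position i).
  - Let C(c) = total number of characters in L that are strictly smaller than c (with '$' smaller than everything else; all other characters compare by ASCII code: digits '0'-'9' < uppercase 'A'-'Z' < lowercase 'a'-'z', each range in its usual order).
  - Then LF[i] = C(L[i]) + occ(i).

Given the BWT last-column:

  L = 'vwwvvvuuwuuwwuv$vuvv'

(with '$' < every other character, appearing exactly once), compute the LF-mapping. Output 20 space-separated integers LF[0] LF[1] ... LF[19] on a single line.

Answer: 7 15 16 8 9 10 1 2 17 3 4 18 19 5 11 0 12 6 13 14

Derivation:
Char counts: '$':1, 'u':6, 'v':8, 'w':5
C (first-col start): C('$')=0, C('u')=1, C('v')=7, C('w')=15
L[0]='v': occ=0, LF[0]=C('v')+0=7+0=7
L[1]='w': occ=0, LF[1]=C('w')+0=15+0=15
L[2]='w': occ=1, LF[2]=C('w')+1=15+1=16
L[3]='v': occ=1, LF[3]=C('v')+1=7+1=8
L[4]='v': occ=2, LF[4]=C('v')+2=7+2=9
L[5]='v': occ=3, LF[5]=C('v')+3=7+3=10
L[6]='u': occ=0, LF[6]=C('u')+0=1+0=1
L[7]='u': occ=1, LF[7]=C('u')+1=1+1=2
L[8]='w': occ=2, LF[8]=C('w')+2=15+2=17
L[9]='u': occ=2, LF[9]=C('u')+2=1+2=3
L[10]='u': occ=3, LF[10]=C('u')+3=1+3=4
L[11]='w': occ=3, LF[11]=C('w')+3=15+3=18
L[12]='w': occ=4, LF[12]=C('w')+4=15+4=19
L[13]='u': occ=4, LF[13]=C('u')+4=1+4=5
L[14]='v': occ=4, LF[14]=C('v')+4=7+4=11
L[15]='$': occ=0, LF[15]=C('$')+0=0+0=0
L[16]='v': occ=5, LF[16]=C('v')+5=7+5=12
L[17]='u': occ=5, LF[17]=C('u')+5=1+5=6
L[18]='v': occ=6, LF[18]=C('v')+6=7+6=13
L[19]='v': occ=7, LF[19]=C('v')+7=7+7=14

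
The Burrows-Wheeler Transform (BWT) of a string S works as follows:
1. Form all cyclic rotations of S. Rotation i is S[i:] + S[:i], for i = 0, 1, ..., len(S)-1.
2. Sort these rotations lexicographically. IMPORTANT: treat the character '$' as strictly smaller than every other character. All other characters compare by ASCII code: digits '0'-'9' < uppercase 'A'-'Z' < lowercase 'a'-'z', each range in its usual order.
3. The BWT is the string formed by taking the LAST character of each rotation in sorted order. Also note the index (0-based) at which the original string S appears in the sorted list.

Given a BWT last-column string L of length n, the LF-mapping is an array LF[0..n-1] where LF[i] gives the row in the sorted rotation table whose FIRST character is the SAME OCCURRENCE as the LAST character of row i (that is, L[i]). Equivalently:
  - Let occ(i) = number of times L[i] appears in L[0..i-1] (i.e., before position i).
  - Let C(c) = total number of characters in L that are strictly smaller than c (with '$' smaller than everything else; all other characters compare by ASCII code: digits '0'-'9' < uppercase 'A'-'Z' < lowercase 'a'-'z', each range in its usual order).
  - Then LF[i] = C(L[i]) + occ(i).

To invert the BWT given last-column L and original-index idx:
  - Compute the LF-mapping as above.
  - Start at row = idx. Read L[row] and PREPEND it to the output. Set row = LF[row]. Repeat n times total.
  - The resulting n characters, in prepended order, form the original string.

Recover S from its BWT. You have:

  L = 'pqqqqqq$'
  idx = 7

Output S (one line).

LF mapping: 1 2 3 4 5 6 7 0
Walk LF starting at row 7, prepending L[row]:
  step 1: row=7, L[7]='$', prepend. Next row=LF[7]=0
  step 2: row=0, L[0]='p', prepend. Next row=LF[0]=1
  step 3: row=1, L[1]='q', prepend. Next row=LF[1]=2
  step 4: row=2, L[2]='q', prepend. Next row=LF[2]=3
  step 5: row=3, L[3]='q', prepend. Next row=LF[3]=4
  step 6: row=4, L[4]='q', prepend. Next row=LF[4]=5
  step 7: row=5, L[5]='q', prepend. Next row=LF[5]=6
  step 8: row=6, L[6]='q', prepend. Next row=LF[6]=7
Reversed output: qqqqqqp$

Answer: qqqqqqp$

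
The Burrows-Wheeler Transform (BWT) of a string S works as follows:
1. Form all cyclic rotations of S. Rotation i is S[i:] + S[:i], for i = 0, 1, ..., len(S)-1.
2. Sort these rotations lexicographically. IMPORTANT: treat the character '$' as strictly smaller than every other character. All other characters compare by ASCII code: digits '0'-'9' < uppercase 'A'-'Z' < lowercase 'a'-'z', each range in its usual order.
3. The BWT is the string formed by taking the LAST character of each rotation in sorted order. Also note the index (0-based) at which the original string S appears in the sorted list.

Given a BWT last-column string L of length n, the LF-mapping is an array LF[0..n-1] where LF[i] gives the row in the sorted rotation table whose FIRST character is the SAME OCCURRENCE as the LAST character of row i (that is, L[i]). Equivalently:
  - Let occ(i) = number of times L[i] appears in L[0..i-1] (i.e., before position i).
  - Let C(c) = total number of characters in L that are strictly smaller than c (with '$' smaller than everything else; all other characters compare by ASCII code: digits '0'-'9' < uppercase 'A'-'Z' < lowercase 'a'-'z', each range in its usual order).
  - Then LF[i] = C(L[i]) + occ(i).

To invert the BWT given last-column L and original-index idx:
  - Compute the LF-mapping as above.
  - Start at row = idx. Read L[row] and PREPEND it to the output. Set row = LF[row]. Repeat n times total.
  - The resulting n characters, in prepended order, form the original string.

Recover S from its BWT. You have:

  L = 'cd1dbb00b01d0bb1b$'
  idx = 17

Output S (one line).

Answer: dbbd0b101d01bb0bc$

Derivation:
LF mapping: 14 15 5 16 8 9 1 2 10 3 6 17 4 11 12 7 13 0
Walk LF starting at row 17, prepending L[row]:
  step 1: row=17, L[17]='$', prepend. Next row=LF[17]=0
  step 2: row=0, L[0]='c', prepend. Next row=LF[0]=14
  step 3: row=14, L[14]='b', prepend. Next row=LF[14]=12
  step 4: row=12, L[12]='0', prepend. Next row=LF[12]=4
  step 5: row=4, L[4]='b', prepend. Next row=LF[4]=8
  step 6: row=8, L[8]='b', prepend. Next row=LF[8]=10
  step 7: row=10, L[10]='1', prepend. Next row=LF[10]=6
  step 8: row=6, L[6]='0', prepend. Next row=LF[6]=1
  step 9: row=1, L[1]='d', prepend. Next row=LF[1]=15
  step 10: row=15, L[15]='1', prepend. Next row=LF[15]=7
  step 11: row=7, L[7]='0', prepend. Next row=LF[7]=2
  step 12: row=2, L[2]='1', prepend. Next row=LF[2]=5
  step 13: row=5, L[5]='b', prepend. Next row=LF[5]=9
  step 14: row=9, L[9]='0', prepend. Next row=LF[9]=3
  step 15: row=3, L[3]='d', prepend. Next row=LF[3]=16
  step 16: row=16, L[16]='b', prepend. Next row=LF[16]=13
  step 17: row=13, L[13]='b', prepend. Next row=LF[13]=11
  step 18: row=11, L[11]='d', prepend. Next row=LF[11]=17
Reversed output: dbbd0b101d01bb0bc$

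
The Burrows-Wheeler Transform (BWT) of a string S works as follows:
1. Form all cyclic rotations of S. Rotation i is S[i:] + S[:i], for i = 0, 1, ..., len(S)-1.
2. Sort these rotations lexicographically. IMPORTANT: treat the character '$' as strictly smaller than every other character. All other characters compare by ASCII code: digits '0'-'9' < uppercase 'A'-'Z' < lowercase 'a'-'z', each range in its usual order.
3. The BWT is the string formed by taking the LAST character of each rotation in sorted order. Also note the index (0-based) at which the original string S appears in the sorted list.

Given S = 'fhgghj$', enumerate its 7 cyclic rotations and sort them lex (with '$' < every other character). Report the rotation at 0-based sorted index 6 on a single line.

All 7 rotations (rotation i = S[i:]+S[:i]):
  rot[0] = fhgghj$
  rot[1] = hgghj$f
  rot[2] = gghj$fh
  rot[3] = ghj$fhg
  rot[4] = hj$fhgg
  rot[5] = j$fhggh
  rot[6] = $fhgghj
Sorted (with $ < everything):
  sorted[0] = $fhgghj
  sorted[1] = fhgghj$
  sorted[2] = gghj$fh
  sorted[3] = ghj$fhg
  sorted[4] = hgghj$f
  sorted[5] = hj$fhgg
  sorted[6] = j$fhggh
sorted[6] = j$fhggh

Answer: j$fhggh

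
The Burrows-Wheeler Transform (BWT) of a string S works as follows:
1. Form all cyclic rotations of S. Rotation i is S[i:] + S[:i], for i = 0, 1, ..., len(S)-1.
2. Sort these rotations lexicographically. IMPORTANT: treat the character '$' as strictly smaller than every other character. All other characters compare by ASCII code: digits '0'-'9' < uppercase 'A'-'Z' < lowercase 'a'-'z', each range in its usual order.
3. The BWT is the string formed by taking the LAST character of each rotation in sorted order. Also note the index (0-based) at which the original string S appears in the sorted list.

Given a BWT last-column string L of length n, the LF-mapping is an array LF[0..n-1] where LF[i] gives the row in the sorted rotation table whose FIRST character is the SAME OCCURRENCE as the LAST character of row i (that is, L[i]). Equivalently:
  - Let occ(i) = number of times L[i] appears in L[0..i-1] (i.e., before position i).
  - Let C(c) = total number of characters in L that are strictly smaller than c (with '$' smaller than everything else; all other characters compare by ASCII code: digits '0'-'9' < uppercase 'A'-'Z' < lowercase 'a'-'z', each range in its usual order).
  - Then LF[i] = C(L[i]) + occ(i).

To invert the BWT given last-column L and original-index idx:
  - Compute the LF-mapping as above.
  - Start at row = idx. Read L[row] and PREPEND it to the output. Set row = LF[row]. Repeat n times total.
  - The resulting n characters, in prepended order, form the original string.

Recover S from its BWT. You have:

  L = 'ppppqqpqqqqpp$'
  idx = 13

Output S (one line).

Answer: qqpqqppqqpppp$

Derivation:
LF mapping: 1 2 3 4 8 9 5 10 11 12 13 6 7 0
Walk LF starting at row 13, prepending L[row]:
  step 1: row=13, L[13]='$', prepend. Next row=LF[13]=0
  step 2: row=0, L[0]='p', prepend. Next row=LF[0]=1
  step 3: row=1, L[1]='p', prepend. Next row=LF[1]=2
  step 4: row=2, L[2]='p', prepend. Next row=LF[2]=3
  step 5: row=3, L[3]='p', prepend. Next row=LF[3]=4
  step 6: row=4, L[4]='q', prepend. Next row=LF[4]=8
  step 7: row=8, L[8]='q', prepend. Next row=LF[8]=11
  step 8: row=11, L[11]='p', prepend. Next row=LF[11]=6
  step 9: row=6, L[6]='p', prepend. Next row=LF[6]=5
  step 10: row=5, L[5]='q', prepend. Next row=LF[5]=9
  step 11: row=9, L[9]='q', prepend. Next row=LF[9]=12
  step 12: row=12, L[12]='p', prepend. Next row=LF[12]=7
  step 13: row=7, L[7]='q', prepend. Next row=LF[7]=10
  step 14: row=10, L[10]='q', prepend. Next row=LF[10]=13
Reversed output: qqpqqppqqpppp$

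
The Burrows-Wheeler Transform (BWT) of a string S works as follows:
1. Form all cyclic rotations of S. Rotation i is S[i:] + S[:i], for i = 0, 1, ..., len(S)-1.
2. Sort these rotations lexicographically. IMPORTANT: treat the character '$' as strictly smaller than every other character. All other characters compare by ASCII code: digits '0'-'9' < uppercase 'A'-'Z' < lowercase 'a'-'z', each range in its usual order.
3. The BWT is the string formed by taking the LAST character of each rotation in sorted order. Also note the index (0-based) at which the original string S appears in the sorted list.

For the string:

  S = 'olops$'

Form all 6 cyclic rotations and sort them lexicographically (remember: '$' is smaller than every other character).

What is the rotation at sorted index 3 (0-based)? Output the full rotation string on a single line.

All 6 rotations (rotation i = S[i:]+S[:i]):
  rot[0] = olops$
  rot[1] = lops$o
  rot[2] = ops$ol
  rot[3] = ps$olo
  rot[4] = s$olop
  rot[5] = $olops
Sorted (with $ < everything):
  sorted[0] = $olops
  sorted[1] = lops$o
  sorted[2] = olops$
  sorted[3] = ops$ol
  sorted[4] = ps$olo
  sorted[5] = s$olop
sorted[3] = ops$ol

Answer: ops$ol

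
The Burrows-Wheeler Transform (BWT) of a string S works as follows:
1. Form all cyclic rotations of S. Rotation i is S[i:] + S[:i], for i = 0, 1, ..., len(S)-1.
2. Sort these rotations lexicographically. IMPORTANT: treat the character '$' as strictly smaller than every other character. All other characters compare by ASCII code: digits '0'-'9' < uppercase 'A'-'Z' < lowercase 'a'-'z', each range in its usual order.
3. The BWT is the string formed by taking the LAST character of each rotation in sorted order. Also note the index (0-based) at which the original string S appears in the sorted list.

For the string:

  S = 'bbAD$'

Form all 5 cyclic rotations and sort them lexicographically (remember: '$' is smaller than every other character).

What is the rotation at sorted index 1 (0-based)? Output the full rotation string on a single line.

All 5 rotations (rotation i = S[i:]+S[:i]):
  rot[0] = bbAD$
  rot[1] = bAD$b
  rot[2] = AD$bb
  rot[3] = D$bbA
  rot[4] = $bbAD
Sorted (with $ < everything):
  sorted[0] = $bbAD
  sorted[1] = AD$bb
  sorted[2] = D$bbA
  sorted[3] = bAD$b
  sorted[4] = bbAD$
sorted[1] = AD$bb

Answer: AD$bb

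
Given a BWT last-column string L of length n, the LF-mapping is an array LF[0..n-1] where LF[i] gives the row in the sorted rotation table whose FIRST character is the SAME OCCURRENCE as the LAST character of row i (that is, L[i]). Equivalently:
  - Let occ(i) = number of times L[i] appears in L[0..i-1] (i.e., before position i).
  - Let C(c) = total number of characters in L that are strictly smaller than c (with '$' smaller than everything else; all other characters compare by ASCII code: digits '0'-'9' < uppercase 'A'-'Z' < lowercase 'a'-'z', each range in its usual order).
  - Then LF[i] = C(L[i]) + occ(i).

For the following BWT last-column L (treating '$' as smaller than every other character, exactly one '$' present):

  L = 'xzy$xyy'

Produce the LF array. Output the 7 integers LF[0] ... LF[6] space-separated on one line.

Answer: 1 6 3 0 2 4 5

Derivation:
Char counts: '$':1, 'x':2, 'y':3, 'z':1
C (first-col start): C('$')=0, C('x')=1, C('y')=3, C('z')=6
L[0]='x': occ=0, LF[0]=C('x')+0=1+0=1
L[1]='z': occ=0, LF[1]=C('z')+0=6+0=6
L[2]='y': occ=0, LF[2]=C('y')+0=3+0=3
L[3]='$': occ=0, LF[3]=C('$')+0=0+0=0
L[4]='x': occ=1, LF[4]=C('x')+1=1+1=2
L[5]='y': occ=1, LF[5]=C('y')+1=3+1=4
L[6]='y': occ=2, LF[6]=C('y')+2=3+2=5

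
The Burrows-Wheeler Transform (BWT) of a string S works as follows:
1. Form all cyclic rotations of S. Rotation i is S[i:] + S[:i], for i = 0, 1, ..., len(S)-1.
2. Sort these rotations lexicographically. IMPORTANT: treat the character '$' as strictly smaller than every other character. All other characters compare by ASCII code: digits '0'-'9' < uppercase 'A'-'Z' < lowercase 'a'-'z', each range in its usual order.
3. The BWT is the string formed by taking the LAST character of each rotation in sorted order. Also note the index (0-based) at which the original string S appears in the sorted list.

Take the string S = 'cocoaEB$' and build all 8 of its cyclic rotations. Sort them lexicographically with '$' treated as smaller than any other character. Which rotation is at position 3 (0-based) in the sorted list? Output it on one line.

Answer: aEB$coco

Derivation:
All 8 rotations (rotation i = S[i:]+S[:i]):
  rot[0] = cocoaEB$
  rot[1] = ocoaEB$c
  rot[2] = coaEB$co
  rot[3] = oaEB$coc
  rot[4] = aEB$coco
  rot[5] = EB$cocoa
  rot[6] = B$cocoaE
  rot[7] = $cocoaEB
Sorted (with $ < everything):
  sorted[0] = $cocoaEB
  sorted[1] = B$cocoaE
  sorted[2] = EB$cocoa
  sorted[3] = aEB$coco
  sorted[4] = coaEB$co
  sorted[5] = cocoaEB$
  sorted[6] = oaEB$coc
  sorted[7] = ocoaEB$c
sorted[3] = aEB$coco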